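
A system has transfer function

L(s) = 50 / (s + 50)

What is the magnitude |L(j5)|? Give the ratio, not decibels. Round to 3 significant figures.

0.995

Substitute s = j5:
Numerator: 50 = 50 + j0
Denominator: (j5) + 50 = 50 + j5
|N| = √(50² + 0²) ≈ 50, ∠N ≈ 0.00°
|D| = √(50² + 5²) ≈ 50.249, ∠D ≈ 5.71°
|L| = 50 / 50.249 ≈ 0.99504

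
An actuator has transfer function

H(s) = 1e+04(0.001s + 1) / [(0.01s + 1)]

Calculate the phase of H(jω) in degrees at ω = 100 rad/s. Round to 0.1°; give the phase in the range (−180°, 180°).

At ω = 100 rad/s:
zero (1 + j100·0.001) = 1 + j0.1 → |·| ≈ 1.005, ∠ ≈ 5.71°
pole (1 + j100·0.01) = 1 + j1 → |·| ≈ 1.4142, ∠ ≈ 45.00°
∠H = (5.71°) − (45.00°) = -39.29°

-39.3°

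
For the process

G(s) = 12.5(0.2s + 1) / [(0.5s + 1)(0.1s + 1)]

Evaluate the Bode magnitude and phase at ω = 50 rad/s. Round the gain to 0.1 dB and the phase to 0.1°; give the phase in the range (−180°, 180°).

-0.1 dB, -82.1°

At ω = 50 rad/s:
zero (1 + j50·0.2) = 1 + j10 → |·| ≈ 10.05, ∠ ≈ 84.29°
pole (1 + j50·0.5) = 1 + j25 → |·| ≈ 25.02, ∠ ≈ 87.71°
pole (1 + j50·0.1) = 1 + j5 → |·| ≈ 5.099, ∠ ≈ 78.69°
|G| = 12.5 · 10.05 / (25.02 · 5.099) ≈ 0.9847
Gain = 20 log₁₀(0.9847) ≈ -0.13 dB
∠G = (84.29°) − (87.71° + 78.69°) = -82.11°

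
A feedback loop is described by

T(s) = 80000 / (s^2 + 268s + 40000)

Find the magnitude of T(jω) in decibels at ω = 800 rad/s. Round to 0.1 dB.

-18.0 dB

At s = jω = j800:
quadratic: (j800)² + 268·j800 + 40000 = -600000 + j214400 → |·| ≈ 6.3716e+05, ∠ ≈ 160.34°
|T| = 80000 / 6.3716e+05 ≈ 0.12556
Gain = 20 log₁₀(0.12556) ≈ -18.02 dB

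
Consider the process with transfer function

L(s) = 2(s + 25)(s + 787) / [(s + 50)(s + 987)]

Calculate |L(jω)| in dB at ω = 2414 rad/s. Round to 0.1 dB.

5.8 dB

At s = jω = j2414:
zero (s+25): 25 + j2414 → |·| = √(25²+2414²) = √5828021 ≈ 2414.1, ∠ = arctan(2414/25) ≈ 89.41°
zero (s+787): 787 + j2414 → |·| = √(787²+2414²) = √6446765 ≈ 2539, ∠ = arctan(2414/787) ≈ 71.94°
pole (s+50): 50 + j2414 → |·| = √(50²+2414²) = √5829896 ≈ 2414.5, ∠ = arctan(2414/50) ≈ 88.81°
pole (s+987): 987 + j2414 → |·| = √(987²+2414²) = √6801565 ≈ 2608, ∠ = arctan(2414/987) ≈ 67.76°
|L| = 2 · 6.1294e+06 / 6.297e+06 ≈ 1.9468
Gain = 20 log₁₀(1.9468) ≈ 5.79 dB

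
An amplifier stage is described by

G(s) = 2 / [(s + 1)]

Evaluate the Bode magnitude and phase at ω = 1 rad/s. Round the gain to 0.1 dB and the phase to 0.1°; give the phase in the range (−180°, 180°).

At ω = 1 rad/s:
pole (1 + j1·1) = 1 + j1 → |·| ≈ 1.4142, ∠ ≈ 45.00°
|G| = 2 · 1 / (1.4142) ≈ 1.4142
Gain = 20 log₁₀(1.4142) ≈ 3.01 dB
∠G = (0°) − (45.00°) = -45.00°

3.0 dB, -45.0°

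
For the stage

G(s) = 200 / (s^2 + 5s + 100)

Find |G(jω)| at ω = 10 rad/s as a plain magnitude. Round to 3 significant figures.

At s = jω = j10:
quadratic: (j10)² + 5·j10 + 100 = 0 + j50 → |·| ≈ 50, ∠ ≈ 90.00°
|G| = 200 / 50 ≈ 4

4.00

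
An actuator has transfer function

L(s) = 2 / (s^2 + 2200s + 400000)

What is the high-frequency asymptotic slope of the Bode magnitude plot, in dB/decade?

Each pole contributes −20 dB/decade at high frequency; each zero contributes +20 dB/decade.
Net: 0 zero(s) − 2 pole(s) → -40 dB/decade.

-40 dB/decade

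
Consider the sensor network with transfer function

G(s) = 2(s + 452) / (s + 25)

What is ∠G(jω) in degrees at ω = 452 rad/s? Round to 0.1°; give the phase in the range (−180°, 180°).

-41.8°

At s = jω = j452:
zero (s+452): 452 + j452 → |·| = √(452²+452²) = √408608 ≈ 639.22, ∠ = arctan(452/452) ≈ 45.00°
pole (s+25): 25 + j452 → |·| = √(25²+452²) = √204929 ≈ 452.69, ∠ = arctan(452/25) ≈ 86.83°
∠G = 45.00° − 86.83° = -41.83°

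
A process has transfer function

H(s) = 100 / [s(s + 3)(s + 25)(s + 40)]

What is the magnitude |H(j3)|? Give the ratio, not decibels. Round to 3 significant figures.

At s = jω = j3:
pole (s+3): 3 + j3 → |·| = √(3²+3²) = √18 ≈ 4.2426, ∠ = arctan(3/3) ≈ 45.00°
pole (s+25): 25 + j3 → |·| = √(25²+3²) = √634 ≈ 25.179, ∠ = arctan(3/25) ≈ 6.84°
pole (s+40): 40 + j3 → |·| = √(40²+3²) = √1609 ≈ 40.112, ∠ = arctan(3/40) ≈ 4.29°
pole at origin: |s| = 3, ∠ = 90.00° (in denominator)
|H| = 100 / 12855 ≈ 0.0077791

0.00778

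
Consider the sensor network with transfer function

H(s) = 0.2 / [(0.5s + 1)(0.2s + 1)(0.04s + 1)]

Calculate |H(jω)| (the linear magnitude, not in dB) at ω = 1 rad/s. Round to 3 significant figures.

0.175

At ω = 1 rad/s:
pole (1 + j1·0.5) = 1 + j0.5 → |·| ≈ 1.118, ∠ ≈ 26.57°
pole (1 + j1·0.2) = 1 + j0.2 → |·| ≈ 1.0198, ∠ ≈ 11.31°
pole (1 + j1·0.04) = 1 + j0.04 → |·| ≈ 1.0008, ∠ ≈ 2.29°
|H| = 0.2 · 1 / (1.118 · 1.0198 · 1.0008) ≈ 0.17528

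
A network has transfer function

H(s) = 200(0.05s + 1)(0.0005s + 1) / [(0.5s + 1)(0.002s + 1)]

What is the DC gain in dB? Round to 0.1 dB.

H(0) = 200 · 1 / 1 = 200
20 log₁₀(200) ≈ 46.02 dB

46.0 dB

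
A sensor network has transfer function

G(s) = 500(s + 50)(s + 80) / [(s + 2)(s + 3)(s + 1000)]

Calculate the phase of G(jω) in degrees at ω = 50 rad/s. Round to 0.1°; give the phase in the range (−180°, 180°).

-100.1°

At s = jω = j50:
zero (s+50): 50 + j50 → |·| = √(50²+50²) = √5000 ≈ 70.711, ∠ = arctan(50/50) ≈ 45.00°
zero (s+80): 80 + j50 → |·| = √(80²+50²) = √8900 ≈ 94.34, ∠ = arctan(50/80) ≈ 32.01°
pole (s+2): 2 + j50 → |·| = √(2²+50²) = √2504 ≈ 50.04, ∠ = arctan(50/2) ≈ 87.71°
pole (s+3): 3 + j50 → |·| = √(3²+50²) = √2509 ≈ 50.09, ∠ = arctan(50/3) ≈ 86.57°
pole (s+1000): 1000 + j50 → |·| = √(1000²+50²) = √1002500 ≈ 1001.2, ∠ = arctan(50/1000) ≈ 2.86°
∠G = 77.01° − 177.14° = -100.13°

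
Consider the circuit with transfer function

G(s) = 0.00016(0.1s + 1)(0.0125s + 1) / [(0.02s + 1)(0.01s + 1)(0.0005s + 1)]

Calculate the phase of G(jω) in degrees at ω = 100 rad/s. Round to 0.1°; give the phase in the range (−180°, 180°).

At ω = 100 rad/s:
zero (1 + j100·0.1) = 1 + j10 → |·| ≈ 10.05, ∠ ≈ 84.29°
zero (1 + j100·0.0125) = 1 + j1.25 → |·| ≈ 1.6008, ∠ ≈ 51.34°
pole (1 + j100·0.02) = 1 + j2 → |·| ≈ 2.2361, ∠ ≈ 63.43°
pole (1 + j100·0.01) = 1 + j1 → |·| ≈ 1.4142, ∠ ≈ 45.00°
pole (1 + j100·0.0005) = 1 + j0.05 → |·| ≈ 1.0012, ∠ ≈ 2.86°
∠G = (84.29° + 51.34°) − (63.43° + 45.00° + 2.86°) = 24.34°

24.3°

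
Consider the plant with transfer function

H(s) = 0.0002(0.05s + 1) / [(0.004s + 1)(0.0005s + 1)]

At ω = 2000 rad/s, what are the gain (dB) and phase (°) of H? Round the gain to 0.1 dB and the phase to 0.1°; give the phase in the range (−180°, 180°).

-55.1 dB, -38.4°

At ω = 2000 rad/s:
zero (1 + j2000·0.05) = 1 + j100 → |·| ≈ 100, ∠ ≈ 89.43°
pole (1 + j2000·0.004) = 1 + j8 → |·| ≈ 8.0623, ∠ ≈ 82.87°
pole (1 + j2000·0.0005) = 1 + j1 → |·| ≈ 1.4142, ∠ ≈ 45.00°
|H| = 0.0002 · 100 / (8.0623 · 1.4142) ≈ 0.0017541
Gain = 20 log₁₀(0.0017541) ≈ -55.12 dB
∠H = (89.43°) − (82.87° + 45.00°) = -38.44°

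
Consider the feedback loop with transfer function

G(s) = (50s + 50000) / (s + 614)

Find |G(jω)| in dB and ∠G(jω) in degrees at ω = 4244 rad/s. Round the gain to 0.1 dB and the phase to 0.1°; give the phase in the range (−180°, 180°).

Substitute s = j4244:
Numerator: 50(j4244) + 50000 = 50000 + j212200
Denominator: (j4244) + 614 = 614 + j4244
|N| = √(50000² + 212200²) ≈ 2.1801e+05, ∠N ≈ 76.74°
|D| = √(614² + 4244²) ≈ 4288.2, ∠D ≈ 81.77°
|G| = 2.1801e+05 / 4288.2 ≈ 50.84
Gain = 20 log₁₀(50.84) ≈ 34.12 dB
∠G = 76.74° − 81.77° = -5.03°

34.1 dB, -5.0°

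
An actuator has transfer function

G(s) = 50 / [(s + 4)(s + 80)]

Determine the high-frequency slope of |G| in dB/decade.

Each pole contributes −20 dB/decade at high frequency; each zero contributes +20 dB/decade.
Net: 0 zero(s) − 2 pole(s) → -40 dB/decade.

-40 dB/decade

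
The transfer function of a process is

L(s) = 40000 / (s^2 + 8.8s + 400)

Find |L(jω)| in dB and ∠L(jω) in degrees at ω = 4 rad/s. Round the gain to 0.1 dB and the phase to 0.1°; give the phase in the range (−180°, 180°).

40.3 dB, -5.2°

At s = jω = j4:
quadratic: (j4)² + 8.8·j4 + 400 = 384 + j35.2 → |·| ≈ 385.61, ∠ ≈ 5.24°
|L| = 40000 / 385.61 ≈ 103.73
Gain = 20 log₁₀(103.73) ≈ 40.32 dB
∠L = 0.00° − 5.24° = -5.24°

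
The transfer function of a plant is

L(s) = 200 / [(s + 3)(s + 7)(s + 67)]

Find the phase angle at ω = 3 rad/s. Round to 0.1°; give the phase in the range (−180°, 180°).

-70.8°

At s = jω = j3:
pole (s+3): 3 + j3 → |·| = √(3²+3²) = √18 ≈ 4.2426, ∠ = arctan(3/3) ≈ 45.00°
pole (s+7): 7 + j3 → |·| = √(7²+3²) = √58 ≈ 7.6158, ∠ = arctan(3/7) ≈ 23.20°
pole (s+67): 67 + j3 → |·| = √(67²+3²) = √4498 ≈ 67.067, ∠ = arctan(3/67) ≈ 2.56°
∠L = 0.00° − 70.76° = -70.76°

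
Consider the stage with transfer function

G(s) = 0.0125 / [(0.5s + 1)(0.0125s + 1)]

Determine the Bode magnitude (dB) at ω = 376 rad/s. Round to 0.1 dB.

-97.2 dB

At ω = 376 rad/s:
pole (1 + j376·0.5) = 1 + j188 → |·| ≈ 188, ∠ ≈ 89.70°
pole (1 + j376·0.0125) = 1 + j4.7 → |·| ≈ 4.8052, ∠ ≈ 77.99°
|G| = 0.0125 · 1 / (188 · 4.8052) ≈ 1.3837e-05
Gain = 20 log₁₀(1.3837e-05) ≈ -97.18 dB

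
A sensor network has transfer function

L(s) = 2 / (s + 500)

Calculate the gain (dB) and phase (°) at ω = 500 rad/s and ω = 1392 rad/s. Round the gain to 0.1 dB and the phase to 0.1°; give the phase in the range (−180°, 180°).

ω = 500: -51.0 dB, -45.0°; ω = 1392: -57.4 dB, -70.2°

At s = jω = j500:
pole (s+500): 500 + j500 → |·| = √(500²+500²) = √500000 ≈ 707.11, ∠ = arctan(500/500) ≈ 45.00°
|L| = 2 / 707.11 ≈ 0.0028284
Gain = 20 log₁₀(0.0028284) ≈ -50.97 dB
∠L = 0.00° − 45.00° = -45.00°

At s = jω = j1392:
pole (s+500): 500 + j1392 → |·| = √(500²+1392²) = √2187664 ≈ 1479.1, ∠ = arctan(1392/500) ≈ 70.24°
|L| = 2 / 1479.1 ≈ 0.0013522
Gain = 20 log₁₀(0.0013522) ≈ -57.38 dB
∠L = 0.00° − 70.24° = -70.24°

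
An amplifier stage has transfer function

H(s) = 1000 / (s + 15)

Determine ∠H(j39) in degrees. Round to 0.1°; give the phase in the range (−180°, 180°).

-69.0°

Substitute s = j39:
Numerator: 1000 = 1000 + j0
Denominator: (j39) + 15 = 15 + j39
|N| = √(1000² + 0²) ≈ 1000, ∠N ≈ 0.00°
|D| = √(15² + 39²) ≈ 41.785, ∠D ≈ 68.96°
∠H = 0.00° − 68.96° = -68.96°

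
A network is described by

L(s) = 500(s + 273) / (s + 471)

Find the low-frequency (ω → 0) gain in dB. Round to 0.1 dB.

49.2 dB

L(0) = 500·273 / (471) ≈ 289.81
20 log₁₀(289.81) ≈ 49.24 dB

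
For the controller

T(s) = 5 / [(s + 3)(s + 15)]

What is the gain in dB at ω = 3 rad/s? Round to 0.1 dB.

-22.3 dB

At s = jω = j3:
pole (s+3): 3 + j3 → |·| = √(3²+3²) = √18 ≈ 4.2426, ∠ = arctan(3/3) ≈ 45.00°
pole (s+15): 15 + j3 → |·| = √(15²+3²) = √234 ≈ 15.297, ∠ = arctan(3/15) ≈ 11.31°
|T| = 5 / 64.899 ≈ 0.077043
Gain = 20 log₁₀(0.077043) ≈ -22.27 dB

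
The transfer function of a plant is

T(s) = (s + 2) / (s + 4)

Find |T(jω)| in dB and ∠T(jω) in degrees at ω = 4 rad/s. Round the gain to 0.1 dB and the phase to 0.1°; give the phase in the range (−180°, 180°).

Substitute s = j4:
Numerator: (j4) + 2 = 2 + j4
Denominator: (j4) + 4 = 4 + j4
|N| = √(2² + 4²) ≈ 4.4721, ∠N ≈ 63.43°
|D| = √(4² + 4²) ≈ 5.6569, ∠D ≈ 45.00°
|T| = 4.4721 / 5.6569 ≈ 0.79056
Gain = 20 log₁₀(0.79056) ≈ -2.04 dB
∠T = 63.43° − 45.00° = 18.43°

-2.0 dB, 18.4°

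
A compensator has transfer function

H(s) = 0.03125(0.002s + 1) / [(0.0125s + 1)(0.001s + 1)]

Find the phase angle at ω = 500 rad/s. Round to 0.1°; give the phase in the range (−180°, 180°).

-62.5°

At ω = 500 rad/s:
zero (1 + j500·0.002) = 1 + j1 → |·| ≈ 1.4142, ∠ ≈ 45.00°
pole (1 + j500·0.0125) = 1 + j6.25 → |·| ≈ 6.3295, ∠ ≈ 80.91°
pole (1 + j500·0.001) = 1 + j0.5 → |·| ≈ 1.118, ∠ ≈ 26.57°
∠H = (45.00°) − (80.91° + 26.57°) = -62.48°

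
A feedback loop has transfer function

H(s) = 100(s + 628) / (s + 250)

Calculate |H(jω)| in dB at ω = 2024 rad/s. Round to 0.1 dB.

40.3 dB

At s = jω = j2024:
zero (s+628): 628 + j2024 → |·| = √(628²+2024²) = √4490960 ≈ 2119.2, ∠ = arctan(2024/628) ≈ 72.76°
pole (s+250): 250 + j2024 → |·| = √(250²+2024²) = √4159076 ≈ 2039.4, ∠ = arctan(2024/250) ≈ 82.96°
|H| = 100 · 2119.2 / 2039.4 ≈ 103.91
Gain = 20 log₁₀(103.91) ≈ 40.33 dB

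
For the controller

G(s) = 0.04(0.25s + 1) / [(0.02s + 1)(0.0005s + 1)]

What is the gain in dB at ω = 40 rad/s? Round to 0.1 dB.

-10.1 dB

At ω = 40 rad/s:
zero (1 + j40·0.25) = 1 + j10 → |·| ≈ 10.05, ∠ ≈ 84.29°
pole (1 + j40·0.02) = 1 + j0.8 → |·| ≈ 1.2806, ∠ ≈ 38.66°
pole (1 + j40·0.0005) = 1 + j0.02 → |·| ≈ 1.0002, ∠ ≈ 1.15°
|G| = 0.04 · 10.05 / (1.2806 · 1.0002) ≈ 0.31385
Gain = 20 log₁₀(0.31385) ≈ -10.07 dB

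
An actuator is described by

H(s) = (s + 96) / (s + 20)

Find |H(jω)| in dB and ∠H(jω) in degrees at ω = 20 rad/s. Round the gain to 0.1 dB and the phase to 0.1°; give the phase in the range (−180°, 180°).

10.8 dB, -33.2°

Substitute s = j20:
Numerator: (j20) + 96 = 96 + j20
Denominator: (j20) + 20 = 20 + j20
|N| = √(96² + 20²) ≈ 98.061, ∠N ≈ 11.77°
|D| = √(20² + 20²) ≈ 28.284, ∠D ≈ 45.00°
|H| = 98.061 / 28.284 ≈ 3.467
Gain = 20 log₁₀(3.467) ≈ 10.80 dB
∠H = 11.77° − 45.00° = -33.23°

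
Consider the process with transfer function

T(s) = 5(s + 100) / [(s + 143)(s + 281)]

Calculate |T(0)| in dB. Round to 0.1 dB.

T(0) = 5·100 / (143·281) ≈ 0.012443
20 log₁₀(0.012443) ≈ -38.10 dB

-38.1 dB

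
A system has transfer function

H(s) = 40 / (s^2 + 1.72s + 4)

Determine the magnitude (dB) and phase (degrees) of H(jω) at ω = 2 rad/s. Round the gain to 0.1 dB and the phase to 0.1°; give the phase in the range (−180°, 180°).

21.3 dB, -90.0°

At s = jω = j2:
quadratic: (j2)² + 1.72·j2 + 4 = 0 + j3.44 → |·| ≈ 3.44, ∠ ≈ 90.00°
|H| = 40 / 3.44 ≈ 11.628
Gain = 20 log₁₀(11.628) ≈ 21.31 dB
∠H = 0.00° − 90.00° = -90.00°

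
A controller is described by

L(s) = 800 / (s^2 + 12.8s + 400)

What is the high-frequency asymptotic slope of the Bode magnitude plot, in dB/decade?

Each pole contributes −20 dB/decade at high frequency; each zero contributes +20 dB/decade.
Net: 0 zero(s) − 2 pole(s) → -40 dB/decade.

-40 dB/decade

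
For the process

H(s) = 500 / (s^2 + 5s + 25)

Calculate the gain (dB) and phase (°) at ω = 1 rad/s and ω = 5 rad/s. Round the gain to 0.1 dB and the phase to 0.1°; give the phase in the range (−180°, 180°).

At s = jω = j1:
quadratic: (j1)² + 5·j1 + 25 = 24 + j5 → |·| ≈ 24.515, ∠ ≈ 11.77°
|H| = 500 / 24.515 ≈ 20.396
Gain = 20 log₁₀(20.396) ≈ 26.19 dB
∠H = 0.00° − 11.77° = -11.77°

At s = jω = j5:
quadratic: (j5)² + 5·j5 + 25 = 0 + j25 → |·| ≈ 25, ∠ ≈ 90.00°
|H| = 500 / 25 ≈ 20
Gain = 20 log₁₀(20) ≈ 26.02 dB
∠H = 0.00° − 90.00° = -90.00°

ω = 1: 26.2 dB, -11.8°; ω = 5: 26.0 dB, -90.0°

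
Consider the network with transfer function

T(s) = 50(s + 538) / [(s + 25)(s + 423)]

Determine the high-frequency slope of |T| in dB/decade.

Each pole contributes −20 dB/decade at high frequency; each zero contributes +20 dB/decade.
Net: 1 zero(s) − 2 pole(s) → -20 dB/decade.

-20 dB/decade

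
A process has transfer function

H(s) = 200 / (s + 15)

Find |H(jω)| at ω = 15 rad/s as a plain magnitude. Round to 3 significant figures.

Substitute s = j15:
Numerator: 200 = 200 + j0
Denominator: (j15) + 15 = 15 + j15
|N| = √(200² + 0²) ≈ 200, ∠N ≈ 0.00°
|D| = √(15² + 15²) ≈ 21.213, ∠D ≈ 45.00°
|H| = 200 / 21.213 ≈ 9.4282

9.43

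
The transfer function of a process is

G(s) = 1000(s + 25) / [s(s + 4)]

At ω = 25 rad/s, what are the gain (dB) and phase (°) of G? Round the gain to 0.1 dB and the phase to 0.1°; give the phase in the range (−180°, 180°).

34.9 dB, -125.9°

At s = jω = j25:
zero (s+25): 25 + j25 → |·| = √(25²+25²) = √1250 ≈ 35.355, ∠ = arctan(25/25) ≈ 45.00°
pole (s+4): 4 + j25 → |·| = √(4²+25²) = √641 ≈ 25.318, ∠ = arctan(25/4) ≈ 80.91°
pole at origin: |s| = 25, ∠ = 90.00° (in denominator)
|G| = 1000 · 35.355 / 632.95 ≈ 55.857
Gain = 20 log₁₀(55.857) ≈ 34.94 dB
∠G = 45.00° − 170.91° = -125.91°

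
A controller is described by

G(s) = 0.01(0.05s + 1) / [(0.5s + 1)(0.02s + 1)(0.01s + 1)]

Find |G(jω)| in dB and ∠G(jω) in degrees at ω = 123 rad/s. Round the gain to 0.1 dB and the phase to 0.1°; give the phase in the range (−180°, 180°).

At ω = 123 rad/s:
zero (1 + j123·0.05) = 1 + j6.15 → |·| ≈ 6.2308, ∠ ≈ 80.76°
pole (1 + j123·0.5) = 1 + j61.5 → |·| ≈ 61.508, ∠ ≈ 89.07°
pole (1 + j123·0.02) = 1 + j2.46 → |·| ≈ 2.6555, ∠ ≈ 67.88°
pole (1 + j123·0.01) = 1 + j1.23 → |·| ≈ 1.5852, ∠ ≈ 50.89°
|G| = 0.01 · 6.2308 / (61.508 · 2.6555 · 1.5852) ≈ 0.00024065
Gain = 20 log₁₀(0.00024065) ≈ -72.37 dB
∠G = (80.76°) − (89.07° + 67.88° + 50.89°) = -127.08°

-72.4 dB, -127.1°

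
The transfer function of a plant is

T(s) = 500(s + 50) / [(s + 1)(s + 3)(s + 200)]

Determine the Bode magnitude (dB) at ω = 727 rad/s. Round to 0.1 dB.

-60.8 dB

At s = jω = j727:
zero (s+50): 50 + j727 → |·| = √(50²+727²) = √531029 ≈ 728.72, ∠ = arctan(727/50) ≈ 86.07°
pole (s+1): 1 + j727 → |·| = √(1²+727²) = √528530 ≈ 727, ∠ = arctan(727/1) ≈ 89.92°
pole (s+3): 3 + j727 → |·| = √(3²+727²) = √528538 ≈ 727.01, ∠ = arctan(727/3) ≈ 89.76°
pole (s+200): 200 + j727 → |·| = √(200²+727²) = √568529 ≈ 754.01, ∠ = arctan(727/200) ≈ 74.62°
|T| = 500 · 728.72 / 3.9852e+08 ≈ 0.00091428
Gain = 20 log₁₀(0.00091428) ≈ -60.78 dB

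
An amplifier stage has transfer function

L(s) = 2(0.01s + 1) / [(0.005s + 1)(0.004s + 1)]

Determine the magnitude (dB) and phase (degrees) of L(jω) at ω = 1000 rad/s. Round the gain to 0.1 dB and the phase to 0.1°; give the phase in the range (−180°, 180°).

At ω = 1000 rad/s:
zero (1 + j1000·0.01) = 1 + j10 → |·| ≈ 10.05, ∠ ≈ 84.29°
pole (1 + j1000·0.005) = 1 + j5 → |·| ≈ 5.099, ∠ ≈ 78.69°
pole (1 + j1000·0.004) = 1 + j4 → |·| ≈ 4.1231, ∠ ≈ 75.96°
|L| = 2 · 10.05 / (5.099 · 4.1231) ≈ 0.95606
Gain = 20 log₁₀(0.95606) ≈ -0.39 dB
∠L = (84.29°) − (78.69° + 75.96°) = -70.36°

-0.4 dB, -70.4°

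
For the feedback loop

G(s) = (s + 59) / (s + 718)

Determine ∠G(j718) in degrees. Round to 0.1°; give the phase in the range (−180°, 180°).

Substitute s = j718:
Numerator: (j718) + 59 = 59 + j718
Denominator: (j718) + 718 = 718 + j718
|N| = √(59² + 718²) ≈ 720.42, ∠N ≈ 85.30°
|D| = √(718² + 718²) ≈ 1015.4, ∠D ≈ 45.00°
∠G = 85.30° − 45.00° = 40.30°

40.3°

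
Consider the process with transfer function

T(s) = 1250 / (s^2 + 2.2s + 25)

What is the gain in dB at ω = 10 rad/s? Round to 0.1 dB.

At s = jω = j10:
quadratic: (j10)² + 2.2·j10 + 25 = -75 + j22 → |·| ≈ 78.16, ∠ ≈ 163.65°
|T| = 1250 / 78.16 ≈ 15.993
Gain = 20 log₁₀(15.993) ≈ 24.08 dB

24.1 dB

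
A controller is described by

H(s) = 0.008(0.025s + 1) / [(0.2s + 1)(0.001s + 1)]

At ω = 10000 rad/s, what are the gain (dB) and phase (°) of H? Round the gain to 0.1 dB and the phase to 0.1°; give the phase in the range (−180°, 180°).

At ω = 10000 rad/s:
zero (1 + j10000·0.025) = 1 + j250 → |·| ≈ 250, ∠ ≈ 89.77°
pole (1 + j10000·0.2) = 1 + j2000 → |·| ≈ 2000, ∠ ≈ 89.97°
pole (1 + j10000·0.001) = 1 + j10 → |·| ≈ 10.05, ∠ ≈ 84.29°
|H| = 0.008 · 250 / (2000 · 10.05) ≈ 9.9502e-05
Gain = 20 log₁₀(9.9502e-05) ≈ -80.04 dB
∠H = (89.77°) − (89.97° + 84.29°) = -84.49°

-80.0 dB, -84.5°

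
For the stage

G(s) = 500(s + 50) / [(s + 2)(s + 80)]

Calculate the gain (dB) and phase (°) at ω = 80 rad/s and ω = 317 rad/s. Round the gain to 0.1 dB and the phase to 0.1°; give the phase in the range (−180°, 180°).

ω = 80: 14.3 dB, -75.6°; ω = 317: 3.8 dB, -84.4°

At s = jω = j80:
zero (s+50): 50 + j80 → |·| = √(50²+80²) = √8900 ≈ 94.34, ∠ = arctan(80/50) ≈ 57.99°
pole (s+2): 2 + j80 → |·| = √(2²+80²) = √6404 ≈ 80.025, ∠ = arctan(80/2) ≈ 88.57°
pole (s+80): 80 + j80 → |·| = √(80²+80²) = √12800 ≈ 113.14, ∠ = arctan(80/80) ≈ 45.00°
|G| = 500 · 94.34 / 9054 ≈ 5.2099
Gain = 20 log₁₀(5.2099) ≈ 14.34 dB
∠G = 57.99° − 133.57° = -75.58°

At s = jω = j317:
zero (s+50): 50 + j317 → |·| = √(50²+317²) = √102989 ≈ 320.92, ∠ = arctan(317/50) ≈ 81.04°
pole (s+2): 2 + j317 → |·| = √(2²+317²) = √100493 ≈ 317.01, ∠ = arctan(317/2) ≈ 89.64°
pole (s+80): 80 + j317 → |·| = √(80²+317²) = √106889 ≈ 326.94, ∠ = arctan(317/80) ≈ 75.84°
|G| = 500 · 320.92 / 1.0364e+05 ≈ 1.5482
Gain = 20 log₁₀(1.5482) ≈ 3.80 dB
∠G = 81.04° − 165.48° = -84.44°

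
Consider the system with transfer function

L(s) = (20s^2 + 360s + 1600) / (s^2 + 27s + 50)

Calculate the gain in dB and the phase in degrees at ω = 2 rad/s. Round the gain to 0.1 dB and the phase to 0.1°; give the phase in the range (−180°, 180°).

Substitute s = j2:
Numerator: 20(j2)^2 + 360(j2) + 1600 = 1520 + j720
Denominator: (j2)^2 + 27(j2) + 50 = 46 + j54
|N| = √(1520² + 720²) ≈ 1681.9, ∠N ≈ 25.35°
|D| = √(46² + 54²) ≈ 70.937, ∠D ≈ 49.57°
|L| = 1681.9 / 70.937 ≈ 23.71
Gain = 20 log₁₀(23.71) ≈ 27.50 dB
∠L = 25.35° − 49.57° = -24.22°

27.5 dB, -24.2°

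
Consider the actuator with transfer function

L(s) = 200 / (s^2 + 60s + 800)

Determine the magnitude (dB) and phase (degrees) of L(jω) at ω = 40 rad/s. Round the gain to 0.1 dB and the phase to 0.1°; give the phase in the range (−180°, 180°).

Substitute s = j40:
Numerator: 200 = 200 + j0
Denominator: (j40)^2 + 60(j40) + 800 = -800 + j2400
|N| = √(200² + 0²) ≈ 200, ∠N ≈ 0.00°
|D| = √(800² + 2400²) ≈ 2529.8, ∠D ≈ 108.43°
|L| = 200 / 2529.8 ≈ 0.079058
Gain = 20 log₁₀(0.079058) ≈ -22.04 dB
∠L = 0.00° − 108.43° = -108.43°

-22.0 dB, -108.4°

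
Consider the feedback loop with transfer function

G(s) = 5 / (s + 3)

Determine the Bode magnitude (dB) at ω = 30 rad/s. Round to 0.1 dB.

Substitute s = j30:
Numerator: 5 = 5 + j0
Denominator: (j30) + 3 = 3 + j30
|N| = √(5² + 0²) ≈ 5, ∠N ≈ 0.00°
|D| = √(3² + 30²) ≈ 30.15, ∠D ≈ 84.29°
|G| = 5 / 30.15 ≈ 0.16584
Gain = 20 log₁₀(0.16584) ≈ -15.61 dB

-15.6 dB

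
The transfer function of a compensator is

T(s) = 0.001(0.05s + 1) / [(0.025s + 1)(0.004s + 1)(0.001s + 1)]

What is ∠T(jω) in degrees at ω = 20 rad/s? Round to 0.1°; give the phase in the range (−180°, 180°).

12.7°

At ω = 20 rad/s:
zero (1 + j20·0.05) = 1 + j1 → |·| ≈ 1.4142, ∠ ≈ 45.00°
pole (1 + j20·0.025) = 1 + j0.5 → |·| ≈ 1.118, ∠ ≈ 26.57°
pole (1 + j20·0.004) = 1 + j0.08 → |·| ≈ 1.0032, ∠ ≈ 4.57°
pole (1 + j20·0.001) = 1 + j0.02 → |·| ≈ 1.0002, ∠ ≈ 1.15°
∠T = (45.00°) − (26.57° + 4.57° + 1.15°) = 12.71°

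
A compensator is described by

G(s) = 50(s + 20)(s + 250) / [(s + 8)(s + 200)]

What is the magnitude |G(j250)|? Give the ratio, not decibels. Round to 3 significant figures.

At s = jω = j250:
zero (s+20): 20 + j250 → |·| = √(20²+250²) = √62900 ≈ 250.8, ∠ = arctan(250/20) ≈ 85.43°
zero (s+250): 250 + j250 → |·| = √(250²+250²) = √125000 ≈ 353.55, ∠ = arctan(250/250) ≈ 45.00°
pole (s+8): 8 + j250 → |·| = √(8²+250²) = √62564 ≈ 250.13, ∠ = arctan(250/8) ≈ 88.17°
pole (s+200): 200 + j250 → |·| = √(200²+250²) = √102500 ≈ 320.16, ∠ = arctan(250/200) ≈ 51.34°
|G| = 50 · 88670 / 80082 ≈ 55.362

55.4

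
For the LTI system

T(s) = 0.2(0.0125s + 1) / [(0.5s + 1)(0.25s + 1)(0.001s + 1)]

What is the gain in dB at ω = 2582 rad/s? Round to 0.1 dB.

At ω = 2582 rad/s:
zero (1 + j2582·0.0125) = 1 + j32.275 → |·| ≈ 32.29, ∠ ≈ 88.23°
pole (1 + j2582·0.5) = 1 + j1291 → |·| ≈ 1291, ∠ ≈ 89.96°
pole (1 + j2582·0.25) = 1 + j645.5 → |·| ≈ 645.5, ∠ ≈ 89.91°
pole (1 + j2582·0.001) = 1 + j2.582 → |·| ≈ 2.7689, ∠ ≈ 68.83°
|T| = 0.2 · 32.29 / (1291 · 645.5 · 2.7689) ≈ 2.7988e-06
Gain = 20 log₁₀(2.7988e-06) ≈ -111.06 dB

-111.1 dB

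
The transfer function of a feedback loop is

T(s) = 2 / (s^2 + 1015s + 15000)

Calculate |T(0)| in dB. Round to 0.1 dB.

T(0) = 2 / 15000 ≈ 0.00013333
20 log₁₀(0.00013333) ≈ -77.50 dB

-77.5 dB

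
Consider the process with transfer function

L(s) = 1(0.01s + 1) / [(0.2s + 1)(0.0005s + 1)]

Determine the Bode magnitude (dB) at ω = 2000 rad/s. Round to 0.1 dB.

At ω = 2000 rad/s:
zero (1 + j2000·0.01) = 1 + j20 → |·| ≈ 20.025, ∠ ≈ 87.14°
pole (1 + j2000·0.2) = 1 + j400 → |·| ≈ 400, ∠ ≈ 89.86°
pole (1 + j2000·0.0005) = 1 + j1 → |·| ≈ 1.4142, ∠ ≈ 45.00°
|L| = 1 · 20.025 / (400 · 1.4142) ≈ 0.0354
Gain = 20 log₁₀(0.0354) ≈ -29.02 dB

-29.0 dB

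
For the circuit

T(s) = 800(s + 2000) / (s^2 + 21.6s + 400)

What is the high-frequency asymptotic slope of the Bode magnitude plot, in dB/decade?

Each pole contributes −20 dB/decade at high frequency; each zero contributes +20 dB/decade.
Net: 1 zero(s) − 2 pole(s) → -20 dB/decade.

-20 dB/decade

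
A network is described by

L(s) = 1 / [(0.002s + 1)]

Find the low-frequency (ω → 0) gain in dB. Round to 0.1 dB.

L(0) = 1 · 1 / 1 = 1
20 log₁₀(1) ≈ 0.00 dB

0.0 dB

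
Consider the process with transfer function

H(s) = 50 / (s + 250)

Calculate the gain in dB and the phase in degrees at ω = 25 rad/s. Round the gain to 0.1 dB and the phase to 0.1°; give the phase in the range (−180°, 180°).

-14.0 dB, -5.7°

At s = jω = j25:
pole (s+250): 250 + j25 → |·| = √(250²+25²) = √63125 ≈ 251.25, ∠ = arctan(25/250) ≈ 5.71°
|H| = 50 / 251.25 ≈ 0.199
Gain = 20 log₁₀(0.199) ≈ -14.02 dB
∠H = 0.00° − 5.71° = -5.71°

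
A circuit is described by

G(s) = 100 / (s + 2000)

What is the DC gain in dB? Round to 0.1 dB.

G(0) = 100 / (2000) = 0.05
20 log₁₀(0.05) ≈ -26.02 dB

-26.0 dB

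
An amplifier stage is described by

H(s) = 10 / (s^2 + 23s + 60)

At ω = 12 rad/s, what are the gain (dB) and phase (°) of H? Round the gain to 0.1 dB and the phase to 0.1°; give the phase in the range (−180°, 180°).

-29.2 dB, -106.9°

Substitute s = j12:
Numerator: 10 = 10 + j0
Denominator: (j12)^2 + 23(j12) + 60 = -84 + j276
|N| = √(10² + 0²) ≈ 10, ∠N ≈ 0.00°
|D| = √(84² + 276²) ≈ 288.5, ∠D ≈ 106.93°
|H| = 10 / 288.5 ≈ 0.034662
Gain = 20 log₁₀(0.034662) ≈ -29.20 dB
∠H = 0.00° − 106.93° = -106.93°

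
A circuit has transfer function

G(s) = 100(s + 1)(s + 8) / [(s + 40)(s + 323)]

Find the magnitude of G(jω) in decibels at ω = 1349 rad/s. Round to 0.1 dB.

39.8 dB

At s = jω = j1349:
zero (s+1): 1 + j1349 → |·| = √(1²+1349²) = √1819802 ≈ 1349, ∠ = arctan(1349/1) ≈ 89.96°
zero (s+8): 8 + j1349 → |·| = √(8²+1349²) = √1819865 ≈ 1349, ∠ = arctan(1349/8) ≈ 89.66°
pole (s+40): 40 + j1349 → |·| = √(40²+1349²) = √1821401 ≈ 1349.6, ∠ = arctan(1349/40) ≈ 88.30°
pole (s+323): 323 + j1349 → |·| = √(323²+1349²) = √1924130 ≈ 1387.1, ∠ = arctan(1349/323) ≈ 76.53°
|G| = 100 · 1.8198e+06 / 1.872e+06 ≈ 97.212
Gain = 20 log₁₀(97.212) ≈ 39.75 dB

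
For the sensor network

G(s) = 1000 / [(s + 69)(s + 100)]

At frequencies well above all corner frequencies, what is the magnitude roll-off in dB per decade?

-40 dB/decade

Each pole contributes −20 dB/decade at high frequency; each zero contributes +20 dB/decade.
Net: 0 zero(s) − 2 pole(s) → -40 dB/decade.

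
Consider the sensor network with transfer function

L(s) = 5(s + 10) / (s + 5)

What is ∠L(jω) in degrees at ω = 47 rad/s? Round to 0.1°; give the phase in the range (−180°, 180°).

-5.9°

At s = jω = j47:
zero (s+10): 10 + j47 → |·| = √(10²+47²) = √2309 ≈ 48.052, ∠ = arctan(47/10) ≈ 77.99°
pole (s+5): 5 + j47 → |·| = √(5²+47²) = √2234 ≈ 47.265, ∠ = arctan(47/5) ≈ 83.93°
∠L = 77.99° − 83.93° = -5.94°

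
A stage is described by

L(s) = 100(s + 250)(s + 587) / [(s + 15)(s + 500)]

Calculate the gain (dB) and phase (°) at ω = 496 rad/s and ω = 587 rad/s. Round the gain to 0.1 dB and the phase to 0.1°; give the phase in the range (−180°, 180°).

At s = jω = j496:
zero (s+250): 250 + j496 → |·| = √(250²+496²) = √308516 ≈ 555.44, ∠ = arctan(496/250) ≈ 63.25°
zero (s+587): 587 + j496 → |·| = √(587²+496²) = √590585 ≈ 768.5, ∠ = arctan(496/587) ≈ 40.20°
pole (s+15): 15 + j496 → |·| = √(15²+496²) = √246241 ≈ 496.23, ∠ = arctan(496/15) ≈ 88.27°
pole (s+500): 500 + j496 → |·| = √(500²+496²) = √496016 ≈ 704.28, ∠ = arctan(496/500) ≈ 44.77°
|L| = 100 · 4.2686e+05 / 3.4948e+05 ≈ 122.14
Gain = 20 log₁₀(122.14) ≈ 41.74 dB
∠L = 103.45° − 133.04° = -29.59°

At s = jω = j587:
zero (s+250): 250 + j587 → |·| = √(250²+587²) = √407069 ≈ 638.02, ∠ = arctan(587/250) ≈ 66.93°
zero (s+587): 587 + j587 → |·| = √(587²+587²) = √689138 ≈ 830.14, ∠ = arctan(587/587) ≈ 45.00°
pole (s+15): 15 + j587 → |·| = √(15²+587²) = √344794 ≈ 587.19, ∠ = arctan(587/15) ≈ 88.54°
pole (s+500): 500 + j587 → |·| = √(500²+587²) = √594569 ≈ 771.08, ∠ = arctan(587/500) ≈ 49.58°
|L| = 100 · 5.2965e+05 / 4.5277e+05 ≈ 116.98
Gain = 20 log₁₀(116.98) ≈ 41.36 dB
∠L = 111.93° − 138.12° = -26.19°

ω = 496: 41.7 dB, -29.6°; ω = 587: 41.4 dB, -26.2°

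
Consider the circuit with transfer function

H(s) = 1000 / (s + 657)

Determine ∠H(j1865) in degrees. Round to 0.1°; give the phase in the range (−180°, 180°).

-70.6°

At s = jω = j1865:
pole (s+657): 657 + j1865 → |·| = √(657²+1865²) = √3909874 ≈ 1977.3, ∠ = arctan(1865/657) ≈ 70.59°
∠H = 0.00° − 70.59° = -70.59°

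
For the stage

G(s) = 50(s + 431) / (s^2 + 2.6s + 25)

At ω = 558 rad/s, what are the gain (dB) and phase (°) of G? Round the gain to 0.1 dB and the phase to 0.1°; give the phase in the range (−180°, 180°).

At s = jω = j558:
zero (s+431): 431 + j558 → |·| = √(431²+558²) = √497125 ≈ 705.07, ∠ = arctan(558/431) ≈ 52.32°
quadratic: (j558)² + 2.6·j558 + 25 = -311339 + j1450.8 → |·| ≈ 3.1134e+05, ∠ ≈ 179.73°
|G| = 50 · 705.07 / 3.1134e+05 ≈ 0.11323
Gain = 20 log₁₀(0.11323) ≈ -18.92 dB
∠G = 52.32° − 179.73° = -127.41°

-18.9 dB, -127.4°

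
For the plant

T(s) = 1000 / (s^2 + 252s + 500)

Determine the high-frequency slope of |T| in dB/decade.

Each pole contributes −20 dB/decade at high frequency; each zero contributes +20 dB/decade.
Net: 0 zero(s) − 2 pole(s) → -40 dB/decade.

-40 dB/decade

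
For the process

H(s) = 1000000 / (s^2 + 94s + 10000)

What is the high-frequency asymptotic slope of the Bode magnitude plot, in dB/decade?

-40 dB/decade

Each pole contributes −20 dB/decade at high frequency; each zero contributes +20 dB/decade.
Net: 0 zero(s) − 2 pole(s) → -40 dB/decade.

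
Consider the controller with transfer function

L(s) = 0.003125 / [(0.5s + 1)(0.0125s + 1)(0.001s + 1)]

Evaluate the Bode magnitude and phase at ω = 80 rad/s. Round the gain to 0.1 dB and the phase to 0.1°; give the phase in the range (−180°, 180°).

-85.2 dB, -138.1°

At ω = 80 rad/s:
pole (1 + j80·0.5) = 1 + j40 → |·| ≈ 40.012, ∠ ≈ 88.57°
pole (1 + j80·0.0125) = 1 + j1 → |·| ≈ 1.4142, ∠ ≈ 45.00°
pole (1 + j80·0.001) = 1 + j0.08 → |·| ≈ 1.0032, ∠ ≈ 4.57°
|L| = 0.003125 · 1 / (40.012 · 1.4142 · 1.0032) ≈ 5.5051e-05
Gain = 20 log₁₀(5.5051e-05) ≈ -85.18 dB
∠L = (0°) − (88.57° + 45.00° + 4.57°) = -138.14°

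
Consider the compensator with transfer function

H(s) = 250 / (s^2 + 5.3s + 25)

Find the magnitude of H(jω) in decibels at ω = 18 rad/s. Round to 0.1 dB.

At s = jω = j18:
quadratic: (j18)² + 5.3·j18 + 25 = -299 + j95.4 → |·| ≈ 313.85, ∠ ≈ 162.30°
|H| = 250 / 313.85 ≈ 0.79656
Gain = 20 log₁₀(0.79656) ≈ -1.98 dB

-2.0 dB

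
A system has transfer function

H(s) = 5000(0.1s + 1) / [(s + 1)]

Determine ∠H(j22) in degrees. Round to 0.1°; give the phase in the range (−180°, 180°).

-21.8°

At ω = 22 rad/s:
zero (1 + j22·0.1) = 1 + j2.2 → |·| ≈ 2.4166, ∠ ≈ 65.56°
pole (1 + j22·1) = 1 + j22 → |·| ≈ 22.023, ∠ ≈ 87.40°
∠H = (65.56°) − (87.40°) = -21.84°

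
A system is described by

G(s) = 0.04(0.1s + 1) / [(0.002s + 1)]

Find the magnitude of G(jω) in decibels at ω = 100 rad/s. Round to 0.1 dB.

At ω = 100 rad/s:
zero (1 + j100·0.1) = 1 + j10 → |·| ≈ 10.05, ∠ ≈ 84.29°
pole (1 + j100·0.002) = 1 + j0.2 → |·| ≈ 1.0198, ∠ ≈ 11.31°
|G| = 0.04 · 10.05 / (1.0198) ≈ 0.39419
Gain = 20 log₁₀(0.39419) ≈ -8.09 dB

-8.1 dB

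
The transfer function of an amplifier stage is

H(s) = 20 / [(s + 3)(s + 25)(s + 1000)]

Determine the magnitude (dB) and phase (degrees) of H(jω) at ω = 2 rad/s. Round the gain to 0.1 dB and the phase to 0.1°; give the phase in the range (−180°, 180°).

-73.1 dB, -38.4°

At s = jω = j2:
pole (s+3): 3 + j2 → |·| = √(3²+2²) = √13 ≈ 3.6056, ∠ = arctan(2/3) ≈ 33.69°
pole (s+25): 25 + j2 → |·| = √(25²+2²) = √629 ≈ 25.08, ∠ = arctan(2/25) ≈ 4.57°
pole (s+1000): 1000 + j2 → |·| = √(1000²+2²) = √1000004 ≈ 1000, ∠ = arctan(2/1000) ≈ 0.11°
|H| = 20 / 90428 ≈ 0.00022117
Gain = 20 log₁₀(0.00022117) ≈ -73.11 dB
∠H = 0.00° − 38.37° = -38.37°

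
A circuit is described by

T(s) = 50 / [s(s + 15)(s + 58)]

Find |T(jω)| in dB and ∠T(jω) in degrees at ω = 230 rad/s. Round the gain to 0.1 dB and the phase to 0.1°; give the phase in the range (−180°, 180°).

At s = jω = j230:
pole (s+15): 15 + j230 → |·| = √(15²+230²) = √53125 ≈ 230.49, ∠ = arctan(230/15) ≈ 86.27°
pole (s+58): 58 + j230 → |·| = √(58²+230²) = √56264 ≈ 237.2, ∠ = arctan(230/58) ≈ 75.85°
pole at origin: |s| = 230, ∠ = 90.00° (in denominator)
|T| = 50 / 1.2575e+07 ≈ 3.9761e-06
Gain = 20 log₁₀(3.9761e-06) ≈ -108.01 dB
∠T = 0.00° − 252.12° = -252.12° ≡ 107.88° (principal value)

-108.0 dB, 107.9°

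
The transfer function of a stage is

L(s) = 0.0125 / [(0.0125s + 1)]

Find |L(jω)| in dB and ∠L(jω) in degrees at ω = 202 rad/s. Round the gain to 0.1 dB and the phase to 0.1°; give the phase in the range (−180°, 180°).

-46.7 dB, -68.4°

At ω = 202 rad/s:
pole (1 + j202·0.0125) = 1 + j2.525 → |·| ≈ 2.7158, ∠ ≈ 68.39°
|L| = 0.0125 · 1 / (2.7158) ≈ 0.0046027
Gain = 20 log₁₀(0.0046027) ≈ -46.74 dB
∠L = (0°) − (68.39°) = -68.39°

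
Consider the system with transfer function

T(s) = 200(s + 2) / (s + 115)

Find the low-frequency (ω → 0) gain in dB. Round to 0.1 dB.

10.8 dB

T(0) = 200·2 / (115) ≈ 3.4783
20 log₁₀(3.4783) ≈ 10.83 dB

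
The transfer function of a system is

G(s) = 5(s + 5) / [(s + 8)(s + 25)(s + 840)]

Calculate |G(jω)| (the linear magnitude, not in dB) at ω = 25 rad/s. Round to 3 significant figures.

At s = jω = j25:
zero (s+5): 5 + j25 → |·| = √(5²+25²) = √650 ≈ 25.495, ∠ = arctan(25/5) ≈ 78.69°
pole (s+8): 8 + j25 → |·| = √(8²+25²) = √689 ≈ 26.249, ∠ = arctan(25/8) ≈ 72.26°
pole (s+25): 25 + j25 → |·| = √(25²+25²) = √1250 ≈ 35.355, ∠ = arctan(25/25) ≈ 45.00°
pole (s+840): 840 + j25 → |·| = √(840²+25²) = √706225 ≈ 840.37, ∠ = arctan(25/840) ≈ 1.70°
|G| = 5 · 25.495 / 7.7989e+05 ≈ 0.00016345

0.000163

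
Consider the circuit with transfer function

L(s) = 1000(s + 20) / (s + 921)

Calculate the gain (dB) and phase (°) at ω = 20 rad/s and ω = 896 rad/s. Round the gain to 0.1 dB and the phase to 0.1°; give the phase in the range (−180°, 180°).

ω = 20: 29.7 dB, 43.8°; ω = 896: 56.9 dB, 44.5°

At s = jω = j20:
zero (s+20): 20 + j20 → |·| = √(20²+20²) = √800 ≈ 28.284, ∠ = arctan(20/20) ≈ 45.00°
pole (s+921): 921 + j20 → |·| = √(921²+20²) = √848641 ≈ 921.22, ∠ = arctan(20/921) ≈ 1.24°
|L| = 1000 · 28.284 / 921.22 ≈ 30.703
Gain = 20 log₁₀(30.703) ≈ 29.74 dB
∠L = 45.00° − 1.24° = 43.76°

At s = jω = j896:
zero (s+20): 20 + j896 → |·| = √(20²+896²) = √803216 ≈ 896.22, ∠ = arctan(896/20) ≈ 88.72°
pole (s+921): 921 + j896 → |·| = √(921²+896²) = √1651057 ≈ 1284.9, ∠ = arctan(896/921) ≈ 44.21°
|L| = 1000 · 896.22 / 1284.9 ≈ 697.5
Gain = 20 log₁₀(697.5) ≈ 56.87 dB
∠L = 88.72° − 44.21° = 44.51°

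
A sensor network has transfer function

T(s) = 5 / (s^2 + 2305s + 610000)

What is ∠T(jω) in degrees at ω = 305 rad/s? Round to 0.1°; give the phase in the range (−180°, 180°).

-53.7°

Substitute s = j305:
Numerator: 5 = 5 + j0
Denominator: (j305)^2 + 2305(j305) + 610000 = 516975 + j703025
|N| = √(5² + 0²) ≈ 5, ∠N ≈ 0.00°
|D| = √(516975² + 703025²) ≈ 8.7264e+05, ∠D ≈ 53.67°
∠T = 0.00° − 53.67° = -53.67°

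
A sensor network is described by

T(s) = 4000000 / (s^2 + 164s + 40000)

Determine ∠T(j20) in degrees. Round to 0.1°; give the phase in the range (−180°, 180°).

At s = jω = j20:
quadratic: (j20)² + 164·j20 + 40000 = 39600 + j3280 → |·| ≈ 39736, ∠ ≈ 4.73°
∠T = 0.00° − 4.73° = -4.73°

-4.7°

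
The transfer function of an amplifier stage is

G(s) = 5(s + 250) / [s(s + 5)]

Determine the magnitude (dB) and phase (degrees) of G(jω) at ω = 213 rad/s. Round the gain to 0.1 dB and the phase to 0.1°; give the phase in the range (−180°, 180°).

-28.8 dB, -138.2°

At s = jω = j213:
zero (s+250): 250 + j213 → |·| = √(250²+213²) = √107869 ≈ 328.43, ∠ = arctan(213/250) ≈ 40.43°
pole (s+5): 5 + j213 → |·| = √(5²+213²) = √45394 ≈ 213.06, ∠ = arctan(213/5) ≈ 88.66°
pole at origin: |s| = 213, ∠ = 90.00° (in denominator)
|G| = 5 · 328.43 / 45382 ≈ 0.036185
Gain = 20 log₁₀(0.036185) ≈ -28.83 dB
∠G = 40.43° − 178.66° = -138.23°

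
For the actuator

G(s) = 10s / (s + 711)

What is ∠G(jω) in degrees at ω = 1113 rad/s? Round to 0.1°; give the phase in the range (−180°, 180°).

At s = jω = j1113:
zero at origin: s = j1113 → |·| = 1113, ∠ = 90.00°
pole (s+711): 711 + j1113 → |·| = √(711²+1113²) = √1744290 ≈ 1320.7, ∠ = arctan(1113/711) ≈ 57.43°
∠G = 90.00° − 57.43° = 32.57°

32.6°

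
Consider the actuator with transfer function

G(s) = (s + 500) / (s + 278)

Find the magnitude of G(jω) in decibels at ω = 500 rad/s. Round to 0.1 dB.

1.8 dB

Substitute s = j500:
Numerator: (j500) + 500 = 500 + j500
Denominator: (j500) + 278 = 278 + j500
|N| = √(500² + 500²) ≈ 707.11, ∠N ≈ 45.00°
|D| = √(278² + 500²) ≈ 572.09, ∠D ≈ 60.93°
|G| = 707.11 / 572.09 ≈ 1.236
Gain = 20 log₁₀(1.236) ≈ 1.84 dB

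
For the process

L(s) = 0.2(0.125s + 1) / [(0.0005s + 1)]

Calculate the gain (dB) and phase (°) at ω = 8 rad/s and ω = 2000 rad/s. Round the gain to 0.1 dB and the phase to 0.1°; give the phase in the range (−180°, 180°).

ω = 8: -11.0 dB, 44.8°; ω = 2000: 31.0 dB, 44.8°

At ω = 8 rad/s:
zero (1 + j8·0.125) = 1 + j1 → |·| ≈ 1.4142, ∠ ≈ 45.00°
pole (1 + j8·0.0005) = 1 + j0.004 → |·| ≈ 1, ∠ ≈ 0.23°
|L| = 0.2 · 1.4142 / (1) ≈ 0.28284
Gain = 20 log₁₀(0.28284) ≈ -10.97 dB
∠L = (45.00°) − (0.23°) = 44.77°

At ω = 2000 rad/s:
zero (1 + j2000·0.125) = 1 + j250 → |·| ≈ 250, ∠ ≈ 89.77°
pole (1 + j2000·0.0005) = 1 + j1 → |·| ≈ 1.4142, ∠ ≈ 45.00°
|L| = 0.2 · 250 / (1.4142) ≈ 35.356
Gain = 20 log₁₀(35.356) ≈ 30.97 dB
∠L = (89.77°) − (45.00°) = 44.77°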